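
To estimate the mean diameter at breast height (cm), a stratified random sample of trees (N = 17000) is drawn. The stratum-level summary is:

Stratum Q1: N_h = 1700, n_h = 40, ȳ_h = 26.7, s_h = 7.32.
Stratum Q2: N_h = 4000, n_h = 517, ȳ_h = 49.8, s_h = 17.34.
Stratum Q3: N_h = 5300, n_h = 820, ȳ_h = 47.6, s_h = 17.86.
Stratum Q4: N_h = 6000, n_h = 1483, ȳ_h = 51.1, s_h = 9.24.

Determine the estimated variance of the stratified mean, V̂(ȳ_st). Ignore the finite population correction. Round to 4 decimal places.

V̂(ȳ_st) ≈ 0.0906

V̂(ȳ_st) = Σ W_h² s_h²/n_h, with W_h = N_h/N and N = 17000:
  stratum Q1: (1700/17000)²·7.32²/40 = 0.0133956
  stratum Q2: (4000/17000)²·17.34²/517 = 0.0321981
  stratum Q3: (5300/17000)²·17.86²/820 = 0.0378097
  stratum Q4: (6000/17000)²·9.24²/1483 = 0.00717146
V̂(ȳ_st) = 0.0905748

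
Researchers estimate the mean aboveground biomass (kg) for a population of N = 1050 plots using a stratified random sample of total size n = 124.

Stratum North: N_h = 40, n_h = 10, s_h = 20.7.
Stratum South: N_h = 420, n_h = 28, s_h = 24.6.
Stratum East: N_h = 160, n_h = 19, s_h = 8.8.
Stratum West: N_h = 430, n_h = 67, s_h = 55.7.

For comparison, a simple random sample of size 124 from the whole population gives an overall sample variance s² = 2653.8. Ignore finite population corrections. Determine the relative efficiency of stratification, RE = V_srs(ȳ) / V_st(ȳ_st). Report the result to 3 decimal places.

RE ≈ 1.880

V̂(ȳ_st) = Σ W_h² s_h²/n_h, with W_h = N_h/N and N = 1050:
  stratum North: (40/1050)²·20.7²/10 = 0.0621845
  stratum South: (420/1050)²·24.6²/28 = 3.45806
  stratum East: (160/1050)²·8.8²/19 = 0.0946396
  stratum West: (430/1050)²·55.7²/67 = 7.76594
V_st = 11.3808
V_srs = s²/n = 2653.8/124 = 21.4016
Relative efficiency = V_srs / V_st = 21.4016/11.3808 = 1.8805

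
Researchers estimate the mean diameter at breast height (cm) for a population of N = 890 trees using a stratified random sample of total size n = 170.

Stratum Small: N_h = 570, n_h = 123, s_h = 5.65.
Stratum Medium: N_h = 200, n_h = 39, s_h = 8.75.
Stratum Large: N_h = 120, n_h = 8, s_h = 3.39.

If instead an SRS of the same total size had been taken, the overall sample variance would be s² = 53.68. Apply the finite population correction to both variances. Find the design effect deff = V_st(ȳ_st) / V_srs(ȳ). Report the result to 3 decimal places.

V̂(ȳ_st) = Σ W_h² (1 − n_h/N_h) s_h²/n_h, with W_h = N_h/N and N = 890:
  stratum Small: (570/890)²·(1 − 123/570)·5.65²/123 = 0.0834823
  stratum Medium: (200/890)²·(1 − 39/200)·8.75²/39 = 0.0798045
  stratum Large: (120/890)²·(1 − 8/120)·3.39²/8 = 0.0243741
V_st = 0.187661
V_srs = (1 − 170/890)·53.68/170 = 0.25545
deff = V_st / V_srs = 0.187661/0.25545 = 0.7346

deff ≈ 0.735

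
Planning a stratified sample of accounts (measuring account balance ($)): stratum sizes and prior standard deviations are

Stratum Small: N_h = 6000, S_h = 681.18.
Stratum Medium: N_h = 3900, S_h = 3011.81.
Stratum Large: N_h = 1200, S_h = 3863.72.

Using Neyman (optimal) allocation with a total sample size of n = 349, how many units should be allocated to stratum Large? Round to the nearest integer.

Neyman allocation: n_h = n · N_h S_h / Σ N_i S_i, with n = 349.
  stratum Small: N_h·S_h = 6000·681.18 = 4087080.00
  stratum Medium: N_h·S_h = 3900·3011.81 = 11746059.00
  stratum Large: N_h·S_h = 1200·3863.72 = 4636464.00
Σ N_h S_h = 20469603.00
n for stratum Large = 349·4636464.00/20469603.00 = 79.050 → 79

79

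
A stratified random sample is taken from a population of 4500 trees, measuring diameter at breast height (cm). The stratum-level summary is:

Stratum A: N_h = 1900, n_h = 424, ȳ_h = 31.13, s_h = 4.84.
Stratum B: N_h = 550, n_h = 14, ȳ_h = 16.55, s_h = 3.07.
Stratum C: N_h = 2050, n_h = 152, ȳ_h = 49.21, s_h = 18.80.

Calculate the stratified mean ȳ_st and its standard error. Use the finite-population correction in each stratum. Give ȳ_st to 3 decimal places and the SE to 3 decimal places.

ȳ_st ≈ 37.584, SE ≈ 0.681

ȳ_st = Σ W_h ȳ_h = (1900·31.13 + 550·16.55 + 2050·49.21)/4500 = 37.58444
V̂(ȳ_st) = Σ W_h² (1 − n_h/N_h) s_h²/n_h, with W_h = N_h/N and N = 4500:
  stratum A: (1900/4500)²·(1 − 424/1900)·4.84²/424 = 0.00765138
  stratum B: (550/4500)²·(1 − 14/550)·3.07²/14 = 0.00980057
  stratum C: (2050/4500)²·(1 − 152/2050)·18.80²/152 = 0.446784
V̂(ȳ_st) = 0.464235
SE(ȳ_st) = √0.464235 = 0.681348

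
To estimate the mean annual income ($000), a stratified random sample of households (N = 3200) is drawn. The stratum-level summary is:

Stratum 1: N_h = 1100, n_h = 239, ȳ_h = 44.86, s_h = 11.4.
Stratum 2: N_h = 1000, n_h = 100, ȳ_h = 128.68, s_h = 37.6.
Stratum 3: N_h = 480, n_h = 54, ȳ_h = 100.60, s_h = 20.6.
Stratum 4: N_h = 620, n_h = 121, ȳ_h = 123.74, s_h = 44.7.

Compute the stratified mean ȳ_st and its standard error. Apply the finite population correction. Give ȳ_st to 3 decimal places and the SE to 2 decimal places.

ȳ_st = Σ W_h ȳ_h = (1100·44.86 + 1000·128.68 + 480·100.60 + 620·123.74)/3200 = 94.69775
V̂(ȳ_st) = Σ W_h² (1 − n_h/N_h) s_h²/n_h, with W_h = N_h/N and N = 3200:
  stratum 1: (1100/3200)²·(1 − 239/1100)·11.4²/239 = 0.050293
  stratum 2: (1000/3200)²·(1 − 100/1000)·37.6²/100 = 1.24256
  stratum 3: (480/3200)²·(1 − 54/480)·20.6²/54 = 0.156925
  stratum 4: (620/3200)²·(1 − 121/620)·44.7²/121 = 0.49891
V̂(ȳ_st) = 1.94869
SE(ȳ_st) = √1.94869 = 1.39595

ȳ_st ≈ 94.698, SE ≈ 1.40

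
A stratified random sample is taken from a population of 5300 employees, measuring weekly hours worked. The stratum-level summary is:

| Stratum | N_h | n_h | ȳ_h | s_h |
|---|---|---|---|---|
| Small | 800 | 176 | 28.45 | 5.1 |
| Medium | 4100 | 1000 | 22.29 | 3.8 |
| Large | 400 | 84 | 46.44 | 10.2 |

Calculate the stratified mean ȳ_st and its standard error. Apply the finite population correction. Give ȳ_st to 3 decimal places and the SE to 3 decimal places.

ȳ_st = Σ W_h ȳ_h = (800·28.45 + 4100·22.29 + 400·46.44)/5300 = 25.04245
V̂(ȳ_st) = Σ W_h² (1 − n_h/N_h) s_h²/n_h, with W_h = N_h/N and N = 5300:
  stratum Small: (800/5300)²·(1 − 176/800)·5.1²/176 = 0.00262634
  stratum Medium: (4100/5300)²·(1 − 1000/4100)·3.8²/1000 = 0.00653373
  stratum Large: (400/5300)²·(1 − 84/400)·10.2²/84 = 0.00557335
V̂(ȳ_st) = 0.0147334
SE(ȳ_st) = √0.0147334 = 0.121381

ȳ_st ≈ 25.042, SE ≈ 0.121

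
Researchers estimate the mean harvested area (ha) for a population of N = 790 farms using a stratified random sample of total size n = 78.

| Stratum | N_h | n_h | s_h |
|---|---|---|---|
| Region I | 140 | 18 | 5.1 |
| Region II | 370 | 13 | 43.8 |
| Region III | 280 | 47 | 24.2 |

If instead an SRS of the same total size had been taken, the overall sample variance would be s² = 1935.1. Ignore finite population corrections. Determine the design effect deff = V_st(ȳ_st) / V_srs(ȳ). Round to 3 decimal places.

deff ≈ 1.370

V̂(ȳ_st) = Σ W_h² s_h²/n_h, with W_h = N_h/N and N = 790:
  stratum Region I: (140/790)²·5.1²/18 = 0.0453805
  stratum Region II: (370/790)²·43.8²/13 = 32.3709
  stratum Region III: (280/790)²·24.2²/47 = 1.56529
V_st = 33.9815
V_srs = s²/n = 1935.1/78 = 24.809
deff = V_st / V_srs = 33.9815/24.809 = 1.3697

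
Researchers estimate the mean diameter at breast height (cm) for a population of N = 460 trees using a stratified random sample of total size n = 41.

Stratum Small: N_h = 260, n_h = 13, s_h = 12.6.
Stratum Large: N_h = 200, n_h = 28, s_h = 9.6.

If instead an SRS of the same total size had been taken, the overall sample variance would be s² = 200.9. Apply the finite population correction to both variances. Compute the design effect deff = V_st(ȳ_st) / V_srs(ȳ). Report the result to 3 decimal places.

V̂(ȳ_st) = Σ W_h² (1 − n_h/N_h) s_h²/n_h, with W_h = N_h/N and N = 460:
  stratum Small: (260/460)²·(1 − 13/260)·12.6²/13 = 3.7064
  stratum Large: (200/460)²·(1 − 28/200)·9.6²/28 = 0.53509
V_st = 4.24149
V_srs = (1 − 41/460)·200.9/41 = 4.46326
deff = V_st / V_srs = 4.24149/4.46326 = 0.9503

deff ≈ 0.950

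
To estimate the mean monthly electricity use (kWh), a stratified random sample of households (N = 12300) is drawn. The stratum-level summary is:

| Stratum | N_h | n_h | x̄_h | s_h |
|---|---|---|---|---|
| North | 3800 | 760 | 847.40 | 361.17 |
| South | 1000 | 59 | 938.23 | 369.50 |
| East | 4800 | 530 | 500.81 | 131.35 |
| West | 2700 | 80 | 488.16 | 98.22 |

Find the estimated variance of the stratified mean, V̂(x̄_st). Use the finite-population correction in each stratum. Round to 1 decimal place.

V̂(x̄_st) = Σ W_h² (1 − n_h/N_h) s_h²/n_h, with W_h = N_h/N and N = 12300:
  stratum North: (3800/12300)²·(1 − 760/3800)·361.17²/760 = 13.1056
  stratum South: (1000/12300)²·(1 − 59/1000)·369.50²/59 = 14.3932
  stratum East: (4800/12300)²·(1 − 530/4800)·131.35²/530 = 4.41005
  stratum West: (2700/12300)²·(1 − 80/2700)·98.22²/80 = 5.63851
V̂(x̄_st) = 37.5473

V̂(x̄_st) ≈ 37.5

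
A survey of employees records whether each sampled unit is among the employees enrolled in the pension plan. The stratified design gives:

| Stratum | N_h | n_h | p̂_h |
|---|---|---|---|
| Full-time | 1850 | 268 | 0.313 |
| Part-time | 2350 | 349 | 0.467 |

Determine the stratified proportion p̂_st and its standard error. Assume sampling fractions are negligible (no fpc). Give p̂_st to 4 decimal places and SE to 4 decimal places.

p̂_st ≈ 0.3992, SE ≈ 0.0195

N = 4200; stratum weights W_h = N_h/N.
p̂_st = Σ W_h p̂_h = (1850·0.313 + 2350·0.467)/4200 = 0.39917
V̂(p̂_st) = Σ W_h² p̂_h(1−p̂_h)/(n_h−1):
  stratum Full-time: (1850/4200)²·0.313·0.687/267 = 0.000156255
  stratum Part-time: (2350/4200)²·0.467·0.533/348 = 0.000223925
V̂(p̂_st) = 0.00038018; SE = √V̂ = 0.0194982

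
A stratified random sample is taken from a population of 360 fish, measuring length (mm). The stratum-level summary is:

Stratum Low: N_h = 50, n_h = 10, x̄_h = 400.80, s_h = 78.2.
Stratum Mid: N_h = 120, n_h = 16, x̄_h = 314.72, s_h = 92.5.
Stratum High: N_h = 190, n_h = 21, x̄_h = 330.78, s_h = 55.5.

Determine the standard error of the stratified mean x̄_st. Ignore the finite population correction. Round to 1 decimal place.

V̂(x̄_st) = Σ W_h² s_h²/n_h, with W_h = N_h/N and N = 360:
  stratum Low: (50/360)²·78.2²/10 = 11.7964
  stratum Mid: (120/360)²·92.5²/16 = 59.4184
  stratum High: (190/360)²·55.5²/21 = 40.8572
V̂(x̄_st) = 112.072
SE(x̄_st) = √112.072 = 10.5864

SE(x̄_st) ≈ 10.6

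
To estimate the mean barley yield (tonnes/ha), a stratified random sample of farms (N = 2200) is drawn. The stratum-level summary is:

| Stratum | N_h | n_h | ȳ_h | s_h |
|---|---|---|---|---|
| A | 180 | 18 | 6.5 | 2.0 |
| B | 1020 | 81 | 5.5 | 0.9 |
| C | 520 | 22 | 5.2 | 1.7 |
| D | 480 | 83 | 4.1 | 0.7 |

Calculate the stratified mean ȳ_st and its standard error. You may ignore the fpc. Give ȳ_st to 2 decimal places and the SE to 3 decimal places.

ȳ_st = Σ W_h ȳ_h = (180·6.5 + 1020·5.5 + 520·5.2 + 480·4.1)/2200 = 5.20545
V̂(ȳ_st) = Σ W_h² s_h²/n_h, with W_h = N_h/N and N = 2200:
  stratum A: (180/2200)²·2.0²/18 = 0.0014876
  stratum B: (1020/2200)²·0.9²/81 = 0.00214959
  stratum C: (520/2200)²·1.7²/22 = 0.00733899
  stratum D: (480/2200)²·0.7²/83 = 0.000281032
V̂(ȳ_st) = 0.0112572
SE(ȳ_st) = √0.0112572 = 0.1061

ȳ_st ≈ 5.21, SE ≈ 0.106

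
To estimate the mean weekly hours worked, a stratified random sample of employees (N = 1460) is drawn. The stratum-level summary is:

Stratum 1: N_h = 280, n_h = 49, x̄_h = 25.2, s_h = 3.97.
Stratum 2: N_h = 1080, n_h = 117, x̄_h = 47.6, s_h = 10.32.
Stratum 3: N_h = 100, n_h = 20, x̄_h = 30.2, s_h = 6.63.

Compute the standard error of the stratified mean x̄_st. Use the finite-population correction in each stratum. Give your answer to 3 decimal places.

V̂(x̄_st) = Σ W_h² (1 − n_h/N_h) s_h²/n_h, with W_h = N_h/N and N = 1460:
  stratum 1: (280/1460)²·(1 − 49/280)·3.97²/49 = 0.00975999
  stratum 2: (1080/1460)²·(1 − 117/1080)·10.32²/117 = 0.444138
  stratum 3: (100/1460)²·(1 − 20/100)·6.63²/20 = 0.00824862
V̂(x̄_st) = 0.462147
SE(x̄_st) = √0.462147 = 0.679814

SE(x̄_st) ≈ 0.680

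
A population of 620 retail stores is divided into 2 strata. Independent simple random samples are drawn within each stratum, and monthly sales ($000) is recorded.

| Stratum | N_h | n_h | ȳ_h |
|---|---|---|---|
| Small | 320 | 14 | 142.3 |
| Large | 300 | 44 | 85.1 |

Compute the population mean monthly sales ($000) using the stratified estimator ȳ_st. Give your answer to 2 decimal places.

ȳ_st ≈ 114.62

N = Σ N_h = 620. Stratum weights W_h = N_h/N.
ȳ_st = (320·142.3 + 300·85.1) / 620 = 114.6226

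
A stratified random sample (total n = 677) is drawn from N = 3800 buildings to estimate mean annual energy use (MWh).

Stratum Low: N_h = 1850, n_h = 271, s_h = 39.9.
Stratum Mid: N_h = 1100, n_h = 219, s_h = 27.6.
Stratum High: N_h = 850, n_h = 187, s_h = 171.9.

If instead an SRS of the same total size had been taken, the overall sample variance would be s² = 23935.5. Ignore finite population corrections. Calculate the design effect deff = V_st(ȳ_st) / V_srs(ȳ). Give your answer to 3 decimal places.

V̂(ȳ_st) = Σ W_h² s_h²/n_h, with W_h = N_h/N and N = 3800:
  stratum Low: (1850/3800)²·39.9²/271 = 1.39236
  stratum Mid: (1100/3800)²·27.6²/219 = 0.291469
  stratum High: (850/3800)²·171.9²/187 = 7.90644
V_st = 9.59027
V_srs = s²/n = 23935.5/677 = 35.3552
deff = V_st / V_srs = 9.59027/35.3552 = 0.2713

deff ≈ 0.271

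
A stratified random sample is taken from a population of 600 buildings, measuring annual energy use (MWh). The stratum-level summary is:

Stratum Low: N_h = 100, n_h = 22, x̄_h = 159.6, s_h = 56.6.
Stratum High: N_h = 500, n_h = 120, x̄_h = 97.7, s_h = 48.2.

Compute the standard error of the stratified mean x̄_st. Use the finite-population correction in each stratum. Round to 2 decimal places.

SE(x̄_st) ≈ 3.66

V̂(x̄_st) = Σ W_h² (1 − n_h/N_h) s_h²/n_h, with W_h = N_h/N and N = 600:
  stratum Low: (100/600)²·(1 − 22/100)·56.6²/22 = 3.15502
  stratum High: (500/600)²·(1 − 120/500)·48.2²/120 = 10.218
V̂(x̄_st) = 13.373
SE(x̄_st) = √13.373 = 3.65691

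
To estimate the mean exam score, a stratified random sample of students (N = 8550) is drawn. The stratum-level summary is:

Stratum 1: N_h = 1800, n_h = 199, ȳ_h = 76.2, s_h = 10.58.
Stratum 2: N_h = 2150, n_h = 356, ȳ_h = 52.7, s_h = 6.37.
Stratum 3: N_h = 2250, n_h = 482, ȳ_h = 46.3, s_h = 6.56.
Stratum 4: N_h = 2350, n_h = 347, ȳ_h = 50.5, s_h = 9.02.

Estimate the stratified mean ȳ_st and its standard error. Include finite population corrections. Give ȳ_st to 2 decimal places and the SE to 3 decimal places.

ȳ_st = Σ W_h ȳ_h = (1800·76.2 + 2150·52.7 + 2250·46.3 + 2350·50.5)/8550 = 55.35848
V̂(ȳ_st) = Σ W_h² (1 − n_h/N_h) s_h²/n_h, with W_h = N_h/N and N = 8550:
  stratum 1: (1800/8550)²·(1 − 199/1800)·10.58²/199 = 0.0221743
  stratum 2: (2150/8550)²·(1 − 356/2150)·6.37²/356 = 0.00601392
  stratum 3: (2250/8550)²·(1 − 482/2250)·6.56²/482 = 0.0048584
  stratum 4: (2350/8550)²·(1 − 347/2350)·9.02²/347 = 0.0150973
V̂(ȳ_st) = 0.0481439
SE(ȳ_st) = √0.0481439 = 0.219417

ȳ_st ≈ 55.36, SE ≈ 0.219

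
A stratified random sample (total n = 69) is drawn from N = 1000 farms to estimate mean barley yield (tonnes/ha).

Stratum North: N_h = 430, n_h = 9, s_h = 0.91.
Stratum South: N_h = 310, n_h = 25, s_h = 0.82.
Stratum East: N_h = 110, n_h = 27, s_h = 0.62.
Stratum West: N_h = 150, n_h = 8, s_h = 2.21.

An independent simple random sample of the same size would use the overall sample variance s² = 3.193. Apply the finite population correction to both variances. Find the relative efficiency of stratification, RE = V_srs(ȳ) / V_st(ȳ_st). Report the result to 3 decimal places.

V̂(ȳ_st) = Σ W_h² (1 − n_h/N_h) s_h²/n_h, with W_h = N_h/N and N = 1000:
  stratum North: (430/1000)²·(1 − 9/430)·0.91²/9 = 0.0166568
  stratum South: (310/1000)²·(1 − 25/310)·0.82²/25 = 0.00237626
  stratum East: (110/1000)²·(1 − 27/110)·0.62²/27 = 0.000129984
  stratum West: (150/1000)²·(1 − 8/150)·2.21²/8 = 0.0130039
V_st = 0.0321669
V_srs = (1 − 69/1000)·3.193/69 = 0.0430824
Relative efficiency = V_srs / V_st = 0.0430824/0.0321669 = 1.3393

RE ≈ 1.339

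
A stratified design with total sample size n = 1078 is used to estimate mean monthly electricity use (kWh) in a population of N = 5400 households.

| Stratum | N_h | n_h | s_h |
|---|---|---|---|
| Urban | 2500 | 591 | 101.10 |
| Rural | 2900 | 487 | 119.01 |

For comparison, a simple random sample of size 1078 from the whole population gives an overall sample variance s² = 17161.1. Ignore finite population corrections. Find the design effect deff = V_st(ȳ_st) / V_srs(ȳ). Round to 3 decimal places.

deff ≈ 0.760

V̂(ȳ_st) = Σ W_h² s_h²/n_h, with W_h = N_h/N and N = 5400:
  stratum Urban: (2500/5400)²·101.10²/591 = 3.70687
  stratum Rural: (2900/5400)²·119.01²/487 = 8.38777
V_st = 12.0946
V_srs = s²/n = 17161.1/1078 = 15.9194
deff = V_st / V_srs = 12.0946/15.9194 = 0.7597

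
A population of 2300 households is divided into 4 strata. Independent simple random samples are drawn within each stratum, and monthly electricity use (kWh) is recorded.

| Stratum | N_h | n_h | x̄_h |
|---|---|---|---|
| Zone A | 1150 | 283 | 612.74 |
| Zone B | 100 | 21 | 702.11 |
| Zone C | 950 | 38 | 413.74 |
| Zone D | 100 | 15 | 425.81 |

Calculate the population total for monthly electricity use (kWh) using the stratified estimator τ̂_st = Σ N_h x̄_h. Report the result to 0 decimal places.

τ̂_st ≈ 1210496

τ̂_st = Σ N_h x̄_h = 1150·612.74 + 100·702.11 + 950·413.74 + 100·425.81 = 1210496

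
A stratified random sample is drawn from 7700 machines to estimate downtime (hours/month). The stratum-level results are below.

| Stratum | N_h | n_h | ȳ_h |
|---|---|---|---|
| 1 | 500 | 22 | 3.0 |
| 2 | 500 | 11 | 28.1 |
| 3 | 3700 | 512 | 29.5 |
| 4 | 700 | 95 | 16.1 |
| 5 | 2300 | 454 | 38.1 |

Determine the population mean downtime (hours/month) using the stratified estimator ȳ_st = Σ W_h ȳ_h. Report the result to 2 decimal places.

ȳ_st ≈ 29.04

N = Σ N_h = 7700. Stratum weights W_h = N_h/N.
ȳ_st = (500·3.0 + 500·28.1 + 3700·29.5 + 700·16.1 + 2300·38.1) / 7700 = 29.0390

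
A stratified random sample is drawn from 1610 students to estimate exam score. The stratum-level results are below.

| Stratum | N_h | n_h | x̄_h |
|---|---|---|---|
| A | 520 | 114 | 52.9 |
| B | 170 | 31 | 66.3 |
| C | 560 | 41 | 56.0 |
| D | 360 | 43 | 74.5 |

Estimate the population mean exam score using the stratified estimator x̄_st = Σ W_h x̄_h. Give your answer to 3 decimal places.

N = Σ N_h = 1610. Stratum weights W_h = N_h/N.
x̄_st = (520·52.9 + 170·66.3 + 560·56.0 + 360·74.5) / 1610 = 60.22298

x̄_st ≈ 60.223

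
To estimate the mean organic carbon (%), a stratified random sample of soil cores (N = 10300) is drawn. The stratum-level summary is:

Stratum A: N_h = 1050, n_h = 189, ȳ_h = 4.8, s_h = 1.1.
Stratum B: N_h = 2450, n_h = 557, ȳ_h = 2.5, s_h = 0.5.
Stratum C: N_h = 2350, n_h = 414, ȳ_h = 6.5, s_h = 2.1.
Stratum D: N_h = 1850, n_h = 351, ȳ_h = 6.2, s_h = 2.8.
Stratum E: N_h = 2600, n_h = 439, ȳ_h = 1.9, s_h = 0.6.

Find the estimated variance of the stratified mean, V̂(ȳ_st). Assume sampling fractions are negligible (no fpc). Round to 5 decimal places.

V̂(ȳ_st) ≈ 0.00142

V̂(ȳ_st) = Σ W_h² s_h²/n_h, with W_h = N_h/N and N = 10300:
  stratum A: (1050/10300)²·1.1²/189 = 6.65316e-05
  stratum B: (2450/10300)²·0.5²/557 = 2.53947e-05
  stratum C: (2350/10300)²·2.1²/414 = 0.000554497
  stratum D: (1850/10300)²·2.8²/351 = 0.000720573
  stratum E: (2600/10300)²·0.6²/439 = 5.22529e-05
V̂(ȳ_st) = 0.00141925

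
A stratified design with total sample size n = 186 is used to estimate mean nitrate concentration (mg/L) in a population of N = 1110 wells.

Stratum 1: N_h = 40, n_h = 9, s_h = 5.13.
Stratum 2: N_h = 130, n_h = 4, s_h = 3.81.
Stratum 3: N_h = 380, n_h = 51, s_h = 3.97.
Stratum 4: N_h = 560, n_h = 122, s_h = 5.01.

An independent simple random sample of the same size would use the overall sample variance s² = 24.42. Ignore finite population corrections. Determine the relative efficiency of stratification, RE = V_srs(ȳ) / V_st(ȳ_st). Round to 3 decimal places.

V̂(ȳ_st) = Σ W_h² s_h²/n_h, with W_h = N_h/N and N = 1110:
  stratum 1: (40/1110)²·5.13²/9 = 0.00379722
  stratum 2: (130/1110)²·3.81²/4 = 0.0497772
  stratum 3: (380/1110)²·3.97²/51 = 0.0362186
  stratum 4: (560/1110)²·5.01²/122 = 0.0523656
V_st = 0.142159
V_srs = s²/n = 24.42/186 = 0.13129
Relative efficiency = V_srs / V_st = 0.13129/0.142159 = 0.9235

RE ≈ 0.924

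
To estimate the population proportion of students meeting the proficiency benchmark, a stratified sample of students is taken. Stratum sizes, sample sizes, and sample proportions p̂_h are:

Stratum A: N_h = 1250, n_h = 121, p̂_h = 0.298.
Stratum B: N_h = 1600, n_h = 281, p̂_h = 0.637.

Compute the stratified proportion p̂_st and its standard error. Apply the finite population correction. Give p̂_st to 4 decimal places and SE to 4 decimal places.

N = 2850; stratum weights W_h = N_h/N.
p̂_st = Σ W_h p̂_h = (1250·0.298 + 1600·0.637)/2850 = 0.48832
V̂(p̂_st) = Σ W_h² (1 − n_h/N_h) p̂_h(1−p̂_h)/(n_h−1):
  stratum A: (1250/2850)²·(1 − 121/1250)·0.298·0.702/120 = 0.000302891
  stratum B: (1600/2850)²·(1 − 281/1600)·0.637·0.363/280 = 0.000214567
V̂(p̂_st) = 0.000517458; SE = √V̂ = 0.0227477

p̂_st ≈ 0.4883, SE ≈ 0.0227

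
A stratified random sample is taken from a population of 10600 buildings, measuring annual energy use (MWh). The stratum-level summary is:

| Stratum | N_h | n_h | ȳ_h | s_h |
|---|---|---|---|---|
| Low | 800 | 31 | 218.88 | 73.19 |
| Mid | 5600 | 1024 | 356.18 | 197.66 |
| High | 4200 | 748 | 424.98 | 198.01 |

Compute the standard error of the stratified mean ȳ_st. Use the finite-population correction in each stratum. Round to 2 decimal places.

V̂(ȳ_st) = Σ W_h² (1 − n_h/N_h) s_h²/n_h, with W_h = N_h/N and N = 10600:
  stratum Low: (800/10600)²·(1 − 31/800)·73.19²/31 = 0.94612
  stratum Mid: (5600/10600)²·(1 − 1024/5600)·197.66²/1024 = 8.70162
  stratum High: (4200/10600)²·(1 − 748/4200)·198.01²/748 = 6.76365
V̂(ȳ_st) = 16.4114
SE(ȳ_st) = √16.4114 = 4.0511

SE(ȳ_st) ≈ 4.05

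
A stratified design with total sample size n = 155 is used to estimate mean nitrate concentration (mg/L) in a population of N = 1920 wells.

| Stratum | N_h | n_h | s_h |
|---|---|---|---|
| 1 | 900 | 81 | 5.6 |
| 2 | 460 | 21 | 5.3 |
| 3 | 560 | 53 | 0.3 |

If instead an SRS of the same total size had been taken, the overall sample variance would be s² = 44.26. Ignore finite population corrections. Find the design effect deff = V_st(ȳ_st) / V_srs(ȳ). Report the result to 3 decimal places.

V̂(ȳ_st) = Σ W_h² s_h²/n_h, with W_h = N_h/N and N = 1920:
  stratum 1: (900/1920)²·5.6²/81 = 0.0850694
  stratum 2: (460/1920)²·5.3²/21 = 0.0767796
  stratum 3: (560/1920)²·0.3²/53 = 0.000144458
V_st = 0.161993
V_srs = s²/n = 44.26/155 = 0.285548
deff = V_st / V_srs = 0.161993/0.285548 = 0.5673

deff ≈ 0.567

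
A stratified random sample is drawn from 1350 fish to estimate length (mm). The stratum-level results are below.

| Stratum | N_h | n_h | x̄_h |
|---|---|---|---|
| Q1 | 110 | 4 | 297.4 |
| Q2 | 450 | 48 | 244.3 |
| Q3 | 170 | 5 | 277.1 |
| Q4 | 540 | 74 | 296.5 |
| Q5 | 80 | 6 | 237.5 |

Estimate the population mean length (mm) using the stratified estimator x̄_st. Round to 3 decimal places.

N = Σ N_h = 1350. Stratum weights W_h = N_h/N.
x̄_st = (110·297.4 + 450·244.3 + 170·277.1 + 540·296.5 + 80·237.5) / 1350 = 273.23407

x̄_st ≈ 273.234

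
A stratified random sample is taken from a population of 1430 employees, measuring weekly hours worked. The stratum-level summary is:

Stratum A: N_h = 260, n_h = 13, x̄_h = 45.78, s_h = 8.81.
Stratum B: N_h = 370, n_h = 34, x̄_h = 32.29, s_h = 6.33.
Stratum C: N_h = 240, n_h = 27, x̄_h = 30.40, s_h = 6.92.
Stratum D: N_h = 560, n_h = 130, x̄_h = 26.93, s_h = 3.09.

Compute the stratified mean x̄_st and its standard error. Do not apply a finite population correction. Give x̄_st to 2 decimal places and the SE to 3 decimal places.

x̄_st ≈ 32.33, SE ≈ 0.581

x̄_st = Σ W_h x̄_h = (260·45.78 + 370·32.29 + 240·30.40 + 560·26.93)/1430 = 32.32650
V̂(x̄_st) = Σ W_h² s_h²/n_h, with W_h = N_h/N and N = 1430:
  stratum A: (260/1430)²·8.81²/13 = 0.197371
  stratum B: (370/1430)²·6.33²/34 = 0.0788969
  stratum C: (240/1430)²·6.92²/27 = 0.0499573
  stratum D: (560/1430)²·3.09²/130 = 0.0112636
V̂(x̄_st) = 0.337489
SE(x̄_st) = √0.337489 = 0.580938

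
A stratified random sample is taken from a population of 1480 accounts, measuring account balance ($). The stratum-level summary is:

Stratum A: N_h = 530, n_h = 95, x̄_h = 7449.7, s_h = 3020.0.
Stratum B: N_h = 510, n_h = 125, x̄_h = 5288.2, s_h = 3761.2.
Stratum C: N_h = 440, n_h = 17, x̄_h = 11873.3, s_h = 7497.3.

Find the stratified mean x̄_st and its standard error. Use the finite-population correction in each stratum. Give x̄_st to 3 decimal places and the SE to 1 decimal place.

x̄_st = Σ W_h x̄_h = (530·7449.7 + 510·5288.2 + 440·11873.3)/1480 = 8019.98311
V̂(x̄_st) = Σ W_h² (1 − n_h/N_h) s_h²/n_h, with W_h = N_h/N and N = 1480:
  stratum A: (530/1480)²·(1 − 95/530)·3020.0²/95 = 10104.9
  stratum B: (510/1480)²·(1 − 125/510)·3761.2²/125 = 10145
  stratum C: (440/1480)²·(1 − 17/440)·7497.3²/17 = 280951
V̂(x̄_st) = 301201
SE(x̄_st) = √301201 = 548.818

x̄_st ≈ 8019.983, SE ≈ 548.8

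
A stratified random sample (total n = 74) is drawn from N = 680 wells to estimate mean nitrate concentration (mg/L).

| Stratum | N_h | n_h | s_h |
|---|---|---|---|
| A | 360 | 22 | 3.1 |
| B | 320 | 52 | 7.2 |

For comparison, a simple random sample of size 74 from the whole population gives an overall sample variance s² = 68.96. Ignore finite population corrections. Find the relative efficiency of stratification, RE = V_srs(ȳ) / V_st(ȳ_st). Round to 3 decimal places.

RE ≈ 2.715

V̂(ȳ_st) = Σ W_h² s_h²/n_h, with W_h = N_h/N and N = 680:
  stratum A: (360/680)²·3.1²/22 = 0.12243
  stratum B: (320/680)²·7.2²/52 = 0.220772
V_st = 0.343202
V_srs = s²/n = 68.96/74 = 0.931892
Relative efficiency = V_srs / V_st = 0.931892/0.343202 = 2.7153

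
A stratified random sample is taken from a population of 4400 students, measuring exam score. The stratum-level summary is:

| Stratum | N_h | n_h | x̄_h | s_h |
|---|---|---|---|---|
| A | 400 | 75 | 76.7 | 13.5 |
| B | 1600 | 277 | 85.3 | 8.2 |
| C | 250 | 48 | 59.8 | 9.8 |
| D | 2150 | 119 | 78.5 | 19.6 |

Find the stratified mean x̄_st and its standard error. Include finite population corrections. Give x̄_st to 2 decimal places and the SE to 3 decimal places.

x̄_st ≈ 79.75, SE ≈ 0.881

x̄_st = Σ W_h x̄_h = (400·76.7 + 1600·85.3 + 250·59.8 + 2150·78.5)/4400 = 79.74659
V̂(x̄_st) = Σ W_h² (1 − n_h/N_h) s_h²/n_h, with W_h = N_h/N and N = 4400:
  stratum A: (400/4400)²·(1 − 75/400)·13.5²/75 = 0.0163171
  stratum B: (1600/4400)²·(1 − 277/1600)·8.2²/277 = 0.0265413
  stratum C: (250/4400)²·(1 − 48/250)·9.8²/48 = 0.00521912
  stratum D: (2150/4400)²·(1 − 119/2150)·19.6²/119 = 0.728129
V̂(x̄_st) = 0.776206
SE(x̄_st) = √0.776206 = 0.881026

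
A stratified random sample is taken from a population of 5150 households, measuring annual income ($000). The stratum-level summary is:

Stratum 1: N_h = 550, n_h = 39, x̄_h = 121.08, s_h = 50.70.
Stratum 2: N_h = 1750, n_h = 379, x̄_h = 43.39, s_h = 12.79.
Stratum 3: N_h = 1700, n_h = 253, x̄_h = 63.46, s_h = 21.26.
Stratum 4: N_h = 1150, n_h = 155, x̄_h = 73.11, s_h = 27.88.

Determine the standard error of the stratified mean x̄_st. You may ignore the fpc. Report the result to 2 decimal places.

V̂(x̄_st) = Σ W_h² s_h²/n_h, with W_h = N_h/N and N = 5150:
  stratum 1: (550/5150)²·50.70²/39 = 0.751731
  stratum 2: (1750/5150)²·12.79²/379 = 0.0498383
  stratum 3: (1700/5150)²·21.26²/253 = 0.194666
  stratum 4: (1150/5150)²·27.88²/155 = 0.250055
V̂(x̄_st) = 1.24629
SE(x̄_st) = √1.24629 = 1.11637

SE(x̄_st) ≈ 1.12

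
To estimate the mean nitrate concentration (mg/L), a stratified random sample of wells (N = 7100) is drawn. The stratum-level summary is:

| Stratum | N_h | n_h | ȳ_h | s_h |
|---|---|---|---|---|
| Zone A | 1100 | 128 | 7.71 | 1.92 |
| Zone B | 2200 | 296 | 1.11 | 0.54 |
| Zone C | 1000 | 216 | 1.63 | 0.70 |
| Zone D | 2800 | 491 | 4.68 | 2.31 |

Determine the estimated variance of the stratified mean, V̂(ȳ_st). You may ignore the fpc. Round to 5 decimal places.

V̂(ȳ_st) = Σ W_h² s_h²/n_h, with W_h = N_h/N and N = 7100:
  stratum Zone A: (1100/7100)²·1.92²/128 = 0.000691291
  stratum Zone B: (2200/7100)²·0.54²/296 = 9.45855e-05
  stratum Zone C: (1000/7100)²·0.70²/216 = 4.50014e-05
  stratum Zone D: (2800/7100)²·2.31²/491 = 0.00169021
V̂(ȳ_st) = 0.00252109

V̂(ȳ_st) ≈ 0.00252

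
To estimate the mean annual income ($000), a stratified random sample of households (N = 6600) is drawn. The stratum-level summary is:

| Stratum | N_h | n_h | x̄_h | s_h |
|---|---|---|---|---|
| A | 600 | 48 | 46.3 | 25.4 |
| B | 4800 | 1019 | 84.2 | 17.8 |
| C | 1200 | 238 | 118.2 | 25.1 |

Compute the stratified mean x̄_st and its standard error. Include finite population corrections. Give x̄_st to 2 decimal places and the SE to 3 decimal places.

x̄_st = Σ W_h x̄_h = (600·46.3 + 4800·84.2 + 1200·118.2)/6600 = 86.93636
V̂(x̄_st) = Σ W_h² (1 − n_h/N_h) s_h²/n_h, with W_h = N_h/N and N = 6600:
  stratum A: (600/6600)²·(1 − 48/600)·25.4²/48 = 0.102195
  stratum B: (4800/6600)²·(1 − 1019/4800)·17.8²/1019 = 0.129547
  stratum C: (1200/6600)²·(1 − 238/1200)·25.1²/238 = 0.0701518
V̂(x̄_st) = 0.301893
SE(x̄_st) = √0.301893 = 0.549448

x̄_st ≈ 86.94, SE ≈ 0.549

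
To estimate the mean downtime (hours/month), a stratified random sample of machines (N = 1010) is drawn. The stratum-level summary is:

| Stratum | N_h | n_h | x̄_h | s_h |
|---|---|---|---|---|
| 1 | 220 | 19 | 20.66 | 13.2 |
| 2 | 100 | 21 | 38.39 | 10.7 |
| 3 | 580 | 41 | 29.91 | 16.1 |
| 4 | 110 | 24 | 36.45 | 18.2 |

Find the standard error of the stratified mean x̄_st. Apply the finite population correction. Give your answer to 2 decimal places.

V̂(x̄_st) = Σ W_h² (1 − n_h/N_h) s_h²/n_h, with W_h = N_h/N and N = 1010:
  stratum 1: (220/1010)²·(1 − 19/220)·13.2²/19 = 0.39753
  stratum 2: (100/1010)²·(1 − 21/100)·10.7²/21 = 0.0422214
  stratum 3: (580/1010)²·(1 − 41/580)·16.1²/41 = 1.9375
  stratum 4: (110/1010)²·(1 − 24/110)·18.2²/24 = 0.127991
V̂(x̄_st) = 2.50524
SE(x̄_st) = √2.50524 = 1.5828

SE(x̄_st) ≈ 1.58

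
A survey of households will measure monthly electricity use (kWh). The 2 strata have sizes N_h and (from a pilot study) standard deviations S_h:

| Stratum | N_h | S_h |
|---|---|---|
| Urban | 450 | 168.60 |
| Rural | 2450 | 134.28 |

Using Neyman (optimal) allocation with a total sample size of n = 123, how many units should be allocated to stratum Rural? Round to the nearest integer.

100

Neyman allocation: n_h = n · N_h S_h / Σ N_i S_i, with n = 123.
  stratum Urban: N_h·S_h = 450·168.60 = 75870.00
  stratum Rural: N_h·S_h = 2450·134.28 = 328986.00
Σ N_h S_h = 404856.00
n for stratum Rural = 123·328986.00/404856.00 = 99.950 → 100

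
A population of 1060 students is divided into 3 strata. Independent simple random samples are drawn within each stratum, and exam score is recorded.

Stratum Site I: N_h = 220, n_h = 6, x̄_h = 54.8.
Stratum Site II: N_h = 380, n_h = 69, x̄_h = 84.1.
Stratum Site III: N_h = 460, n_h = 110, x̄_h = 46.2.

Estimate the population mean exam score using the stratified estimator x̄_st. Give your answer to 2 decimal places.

x̄_st ≈ 61.57

N = Σ N_h = 1060. Stratum weights W_h = N_h/N.
x̄_st = (220·54.8 + 380·84.1 + 460·46.2) / 1060 = 61.5717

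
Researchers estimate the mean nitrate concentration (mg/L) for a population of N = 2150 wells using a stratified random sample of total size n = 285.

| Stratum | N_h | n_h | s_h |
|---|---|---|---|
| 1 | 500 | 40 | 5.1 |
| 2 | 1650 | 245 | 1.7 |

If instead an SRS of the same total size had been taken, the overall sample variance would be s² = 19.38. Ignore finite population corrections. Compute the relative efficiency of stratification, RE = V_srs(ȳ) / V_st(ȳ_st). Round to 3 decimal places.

RE ≈ 1.615

V̂(ȳ_st) = Σ W_h² s_h²/n_h, with W_h = N_h/N and N = 2150:
  stratum 1: (500/2150)²·5.1²/40 = 0.0351677
  stratum 2: (1650/2150)²·1.7²/245 = 0.00694741
V_st = 0.0421151
V_srs = s²/n = 19.38/285 = 0.068
Relative efficiency = V_srs / V_st = 0.068/0.0421151 = 1.6146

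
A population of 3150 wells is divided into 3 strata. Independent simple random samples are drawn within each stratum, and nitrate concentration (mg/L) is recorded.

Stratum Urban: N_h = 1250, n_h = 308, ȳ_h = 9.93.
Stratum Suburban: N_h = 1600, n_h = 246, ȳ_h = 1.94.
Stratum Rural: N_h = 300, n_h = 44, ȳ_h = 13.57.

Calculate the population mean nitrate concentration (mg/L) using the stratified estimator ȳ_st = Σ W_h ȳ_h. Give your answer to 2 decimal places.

N = Σ N_h = 3150. Stratum weights W_h = N_h/N.
ȳ_st = (1250·9.93 + 1600·1.94 + 300·13.57) / 3150 = 6.2183

ȳ_st ≈ 6.22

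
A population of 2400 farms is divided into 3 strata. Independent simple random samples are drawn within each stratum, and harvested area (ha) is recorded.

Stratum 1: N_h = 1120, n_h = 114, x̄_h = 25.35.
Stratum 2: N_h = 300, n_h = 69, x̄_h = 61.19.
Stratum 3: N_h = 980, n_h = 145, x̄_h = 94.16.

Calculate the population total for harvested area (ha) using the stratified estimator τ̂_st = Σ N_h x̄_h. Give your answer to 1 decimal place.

τ̂_st ≈ 139025.8

τ̂_st = Σ N_h x̄_h = 1120·25.35 + 300·61.19 + 980·94.16 = 139025.8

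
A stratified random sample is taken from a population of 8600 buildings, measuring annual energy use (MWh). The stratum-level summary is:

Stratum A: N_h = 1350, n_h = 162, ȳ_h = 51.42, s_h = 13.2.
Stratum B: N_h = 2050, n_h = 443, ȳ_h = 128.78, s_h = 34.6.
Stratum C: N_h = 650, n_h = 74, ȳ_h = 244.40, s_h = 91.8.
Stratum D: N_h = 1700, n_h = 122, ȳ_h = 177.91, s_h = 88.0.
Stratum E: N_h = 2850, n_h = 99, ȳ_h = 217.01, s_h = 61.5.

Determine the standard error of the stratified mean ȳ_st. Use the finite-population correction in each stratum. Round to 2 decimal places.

V̂(ȳ_st) = Σ W_h² (1 − n_h/N_h) s_h²/n_h, with W_h = N_h/N and N = 8600:
  stratum A: (1350/8600)²·(1 − 162/1350)·13.2²/162 = 0.0233231
  stratum B: (2050/8600)²·(1 − 443/2050)·34.6²/443 = 0.120371
  stratum C: (650/8600)²·(1 − 74/650)·91.8²/74 = 0.576491
  stratum D: (1700/8600)²·(1 − 122/1700)·88.0²/122 = 2.30231
  stratum E: (2850/8600)²·(1 − 99/2850)·61.5²/99 = 4.04999
V̂(ȳ_st) = 7.07249
SE(ȳ_st) = √7.07249 = 2.65941

SE(ȳ_st) ≈ 2.66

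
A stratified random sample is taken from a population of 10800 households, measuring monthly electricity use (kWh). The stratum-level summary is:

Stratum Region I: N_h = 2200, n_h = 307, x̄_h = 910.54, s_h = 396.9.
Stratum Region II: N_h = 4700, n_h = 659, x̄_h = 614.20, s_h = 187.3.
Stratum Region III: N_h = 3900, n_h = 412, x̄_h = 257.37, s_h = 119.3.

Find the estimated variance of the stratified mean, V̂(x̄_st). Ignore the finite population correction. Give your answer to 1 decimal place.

V̂(x̄_st) = Σ W_h² s_h²/n_h, with W_h = N_h/N and N = 10800:
  stratum Region I: (2200/10800)²·396.9²/307 = 21.2923
  stratum Region II: (4700/10800)²·187.3²/659 = 10.0818
  stratum Region III: (3900/10800)²·119.3²/412 = 4.50469
V̂(x̄_st) = 35.8788

V̂(x̄_st) ≈ 35.9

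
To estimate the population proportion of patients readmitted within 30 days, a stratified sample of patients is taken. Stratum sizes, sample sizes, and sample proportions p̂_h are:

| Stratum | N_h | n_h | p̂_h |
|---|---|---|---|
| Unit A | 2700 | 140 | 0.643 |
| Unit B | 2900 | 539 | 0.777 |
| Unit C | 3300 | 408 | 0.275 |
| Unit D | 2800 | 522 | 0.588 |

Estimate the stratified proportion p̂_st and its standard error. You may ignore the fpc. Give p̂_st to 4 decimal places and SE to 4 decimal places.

p̂_st ≈ 0.5593, SE ≈ 0.0132

N = 11700; stratum weights W_h = N_h/N.
p̂_st = Σ W_h p̂_h = (2700·0.643 + 2900·0.777 + 3300·0.275 + 2800·0.588)/11700 = 0.55926
V̂(p̂_st) = Σ W_h² p̂_h(1−p̂_h)/(n_h−1):
  stratum Unit A: (2700/11700)²·0.643·0.357/139 = 8.79468e-05
  stratum Unit B: (2900/11700)²·0.777·0.223/538 = 1.97864e-05
  stratum Unit C: (3300/11700)²·0.275·0.725/407 = 3.89702e-05
  stratum Unit D: (2800/11700)²·0.588·0.412/521 = 2.66306e-05
V̂(p̂_st) = 0.000173334; SE = √V̂ = 0.0131656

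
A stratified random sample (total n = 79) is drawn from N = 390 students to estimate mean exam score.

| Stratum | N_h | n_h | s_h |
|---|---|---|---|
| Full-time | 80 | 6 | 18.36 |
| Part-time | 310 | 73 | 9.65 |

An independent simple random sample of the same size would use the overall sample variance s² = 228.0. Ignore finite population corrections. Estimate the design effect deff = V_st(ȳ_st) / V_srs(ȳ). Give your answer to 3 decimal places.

V̂(ȳ_st) = Σ W_h² s_h²/n_h, with W_h = N_h/N and N = 390:
  stratum Full-time: (80/390)²·18.36²/6 = 2.36399
  stratum Part-time: (310/390)²·9.65²/73 = 0.805983
V_st = 3.16997
V_srs = s²/n = 228.0/79 = 2.88608
deff = V_st / V_srs = 3.16997/2.88608 = 1.0984

deff ≈ 1.098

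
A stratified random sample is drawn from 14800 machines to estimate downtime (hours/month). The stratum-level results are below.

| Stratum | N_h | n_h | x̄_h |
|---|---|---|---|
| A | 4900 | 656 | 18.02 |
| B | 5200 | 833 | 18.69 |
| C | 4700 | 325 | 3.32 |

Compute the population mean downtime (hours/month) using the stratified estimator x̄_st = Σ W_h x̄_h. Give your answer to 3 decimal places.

x̄_st ≈ 13.587

N = Σ N_h = 14800. Stratum weights W_h = N_h/N.
x̄_st = (4900·18.02 + 5200·18.69 + 4700·3.32) / 14800 = 13.58716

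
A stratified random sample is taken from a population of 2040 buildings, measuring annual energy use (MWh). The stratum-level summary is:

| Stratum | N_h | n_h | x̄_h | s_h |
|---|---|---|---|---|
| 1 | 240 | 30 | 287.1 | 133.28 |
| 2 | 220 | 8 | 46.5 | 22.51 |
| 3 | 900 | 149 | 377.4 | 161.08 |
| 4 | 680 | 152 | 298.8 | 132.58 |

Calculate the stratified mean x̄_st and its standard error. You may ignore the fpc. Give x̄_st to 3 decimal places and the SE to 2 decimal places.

x̄_st ≈ 304.891, SE ≈ 7.46

x̄_st = Σ W_h x̄_h = (240·287.1 + 220·46.5 + 900·377.4 + 680·298.8)/2040 = 304.89118
V̂(x̄_st) = Σ W_h² s_h²/n_h, with W_h = N_h/N and N = 2040:
  stratum 1: (240/2040)²·133.28²/30 = 8.19541
  stratum 2: (220/2040)²·22.51²/8 = 0.736624
  stratum 3: (900/2040)²·161.08²/149 = 33.8939
  stratum 4: (680/2040)²·132.58²/152 = 12.849
V̂(x̄_st) = 55.675
SE(x̄_st) = √55.675 = 7.46157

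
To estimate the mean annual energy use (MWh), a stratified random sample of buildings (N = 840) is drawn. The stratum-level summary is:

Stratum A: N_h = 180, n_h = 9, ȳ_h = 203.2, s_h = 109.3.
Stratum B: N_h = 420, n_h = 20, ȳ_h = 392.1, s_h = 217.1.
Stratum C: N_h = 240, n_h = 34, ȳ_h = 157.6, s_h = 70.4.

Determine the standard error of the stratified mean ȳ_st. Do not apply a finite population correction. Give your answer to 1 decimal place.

V̂(ȳ_st) = Σ W_h² s_h²/n_h, with W_h = N_h/N and N = 840:
  stratum A: (180/840)²·109.3²/9 = 60.9515
  stratum B: (420/840)²·217.1²/20 = 589.155
  stratum C: (240/840)²·70.4²/34 = 11.8995
V̂(ȳ_st) = 662.006
SE(ȳ_st) = √662.006 = 25.7295

SE(ȳ_st) ≈ 25.7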